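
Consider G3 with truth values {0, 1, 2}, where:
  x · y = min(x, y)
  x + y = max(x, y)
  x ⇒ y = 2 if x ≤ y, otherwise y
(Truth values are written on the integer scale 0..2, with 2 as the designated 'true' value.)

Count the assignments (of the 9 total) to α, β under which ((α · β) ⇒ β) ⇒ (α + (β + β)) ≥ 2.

5

α = 0, β = 0 ↦ 0  <
α = 0, β = 1 ↦ 1  <
α = 0, β = 2 ↦ 2  ≥
α = 1, β = 0 ↦ 1  <
α = 1, β = 1 ↦ 1  <
α = 1, β = 2 ↦ 2  ≥
α = 2, β = 0 ↦ 2  ≥
α = 2, β = 1 ↦ 2  ≥
α = 2, β = 2 ↦ 2  ≥
So 5 of the 9 assignments meet the threshold.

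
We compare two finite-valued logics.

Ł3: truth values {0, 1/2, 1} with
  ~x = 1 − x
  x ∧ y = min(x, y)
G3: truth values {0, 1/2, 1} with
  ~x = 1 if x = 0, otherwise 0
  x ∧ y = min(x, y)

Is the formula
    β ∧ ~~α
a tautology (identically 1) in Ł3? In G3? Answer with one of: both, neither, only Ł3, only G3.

In Ł3: at α = 0, β = 0 the value is 0 — not a tautology.
In G3: at α = 0, β = 0 the value is 0 — not a tautology.

neither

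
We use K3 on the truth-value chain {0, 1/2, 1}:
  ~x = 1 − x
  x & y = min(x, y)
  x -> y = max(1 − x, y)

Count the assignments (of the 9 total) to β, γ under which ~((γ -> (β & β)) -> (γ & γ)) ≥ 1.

β = 0, γ = 0 ↦ 1  ≥
β = 0, γ = 1/2 ↦ 1/2  <
β = 0, γ = 1 ↦ 0  <
β = 1/2, γ = 0 ↦ 1  ≥
β = 1/2, γ = 1/2 ↦ 1/2  <
β = 1/2, γ = 1 ↦ 0  <
β = 1, γ = 0 ↦ 1  ≥
β = 1, γ = 1/2 ↦ 1/2  <
β = 1, γ = 1 ↦ 0  <
So 3 of the 9 assignments meet the threshold.

3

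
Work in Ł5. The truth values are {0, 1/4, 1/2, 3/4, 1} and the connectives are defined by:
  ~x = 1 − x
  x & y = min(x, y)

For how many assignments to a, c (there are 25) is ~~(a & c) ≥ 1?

1

value 1: 1 assignment (counts)
value 3/4: 3 assignments
value 1/2: 5 assignments
value 1/4: 7 assignments
value 0: 9 assignments
So 1 of the 25 assignments meets the threshold.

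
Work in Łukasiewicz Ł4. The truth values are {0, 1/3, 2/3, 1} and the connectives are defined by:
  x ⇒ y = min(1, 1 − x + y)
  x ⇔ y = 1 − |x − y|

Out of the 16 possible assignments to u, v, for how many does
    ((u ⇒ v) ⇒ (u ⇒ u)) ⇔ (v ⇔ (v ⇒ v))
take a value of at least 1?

u = 0, v = 0 ↦ 0  <
u = 0, v = 1/3 ↦ 1/3  <
u = 0, v = 2/3 ↦ 2/3  <
u = 0, v = 1 ↦ 1  ≥
u = 1/3, v = 0 ↦ 0  <
u = 1/3, v = 1/3 ↦ 1/3  <
u = 1/3, v = 2/3 ↦ 2/3  <
u = 1/3, v = 1 ↦ 1  ≥
u = 2/3, v = 0 ↦ 0  <
u = 2/3, v = 1/3 ↦ 1/3  <
u = 2/3, v = 2/3 ↦ 2/3  <
u = 2/3, v = 1 ↦ 1  ≥
u = 1, v = 0 ↦ 0  <
u = 1, v = 1/3 ↦ 1/3  <
u = 1, v = 2/3 ↦ 2/3  <
u = 1, v = 1 ↦ 1  ≥
So 4 of the 16 assignments meet the threshold.

4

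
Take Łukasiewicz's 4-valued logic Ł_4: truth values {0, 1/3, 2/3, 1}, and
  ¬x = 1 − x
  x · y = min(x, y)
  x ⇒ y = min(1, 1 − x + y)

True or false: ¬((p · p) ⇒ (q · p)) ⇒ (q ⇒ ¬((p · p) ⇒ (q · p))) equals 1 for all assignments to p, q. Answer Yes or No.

p = 0, q = 0 ↦ 1
p = 0, q = 1/3 ↦ 1
p = 0, q = 2/3 ↦ 1
p = 0, q = 1 ↦ 1
p = 1/3, q = 0 ↦ 1
p = 1/3, q = 1/3 ↦ 1
p = 1/3, q = 2/3 ↦ 1
p = 1/3, q = 1 ↦ 1
p = 2/3, q = 0 ↦ 1
p = 2/3, q = 1/3 ↦ 1
p = 2/3, q = 2/3 ↦ 1
p = 2/3, q = 1 ↦ 1
p = 1, q = 0 ↦ 1
p = 1, q = 1/3 ↦ 1
p = 1, q = 2/3 ↦ 1
p = 1, q = 1 ↦ 1
Every assignment gives a value ≥ 1.

Yes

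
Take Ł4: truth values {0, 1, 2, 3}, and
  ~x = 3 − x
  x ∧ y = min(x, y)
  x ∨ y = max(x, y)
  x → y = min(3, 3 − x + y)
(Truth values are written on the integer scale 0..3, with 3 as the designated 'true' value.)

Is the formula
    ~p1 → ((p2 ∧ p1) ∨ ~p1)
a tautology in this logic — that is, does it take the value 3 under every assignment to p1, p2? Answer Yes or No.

Yes

p1 = 0, p2 = 0 ↦ 3
p1 = 0, p2 = 1 ↦ 3
p1 = 0, p2 = 2 ↦ 3
p1 = 0, p2 = 3 ↦ 3
p1 = 1, p2 = 0 ↦ 3
p1 = 1, p2 = 1 ↦ 3
p1 = 1, p2 = 2 ↦ 3
p1 = 1, p2 = 3 ↦ 3
p1 = 2, p2 = 0 ↦ 3
p1 = 2, p2 = 1 ↦ 3
p1 = 2, p2 = 2 ↦ 3
p1 = 2, p2 = 3 ↦ 3
p1 = 3, p2 = 0 ↦ 3
p1 = 3, p2 = 1 ↦ 3
p1 = 3, p2 = 2 ↦ 3
p1 = 3, p2 = 3 ↦ 3
Every assignment gives a value ≥ 3.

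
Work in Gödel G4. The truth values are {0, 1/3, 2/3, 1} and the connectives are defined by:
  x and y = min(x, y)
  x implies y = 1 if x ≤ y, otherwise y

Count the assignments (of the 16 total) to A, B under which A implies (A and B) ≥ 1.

10

A = 0, B = 0 ↦ 1  ≥
A = 0, B = 1/3 ↦ 1  ≥
A = 0, B = 2/3 ↦ 1  ≥
A = 0, B = 1 ↦ 1  ≥
A = 1/3, B = 0 ↦ 0  <
A = 1/3, B = 1/3 ↦ 1  ≥
A = 1/3, B = 2/3 ↦ 1  ≥
A = 1/3, B = 1 ↦ 1  ≥
A = 2/3, B = 0 ↦ 0  <
A = 2/3, B = 1/3 ↦ 1/3  <
A = 2/3, B = 2/3 ↦ 1  ≥
A = 2/3, B = 1 ↦ 1  ≥
A = 1, B = 0 ↦ 0  <
A = 1, B = 1/3 ↦ 1/3  <
A = 1, B = 2/3 ↦ 2/3  <
A = 1, B = 1 ↦ 1  ≥
So 10 of the 16 assignments meet the threshold.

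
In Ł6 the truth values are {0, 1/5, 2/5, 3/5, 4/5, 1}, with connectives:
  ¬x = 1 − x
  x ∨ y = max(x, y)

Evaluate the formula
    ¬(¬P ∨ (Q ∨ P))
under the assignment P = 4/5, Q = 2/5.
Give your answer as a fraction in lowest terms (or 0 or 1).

1/5

¬P = ¬4/5 = 1/5
Q ∨ P = 2/5 ∨ 4/5 = 4/5
¬P ∨ (Q ∨ P) = 1/5 ∨ 4/5 = 4/5
¬(¬P ∨ (Q ∨ P)) = ¬4/5 = 1/5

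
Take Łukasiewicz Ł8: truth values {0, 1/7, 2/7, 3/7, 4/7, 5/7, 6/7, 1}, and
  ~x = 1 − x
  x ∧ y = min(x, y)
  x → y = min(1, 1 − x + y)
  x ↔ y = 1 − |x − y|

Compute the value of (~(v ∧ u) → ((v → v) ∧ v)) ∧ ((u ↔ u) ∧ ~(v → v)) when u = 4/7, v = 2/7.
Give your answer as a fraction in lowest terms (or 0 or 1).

v ∧ u = 2/7 ∧ 4/7 = 2/7
~(v ∧ u) = ~2/7 = 5/7
v → v = 2/7 → 2/7 = 1
(v → v) ∧ v = 1 ∧ 2/7 = 2/7
~(v ∧ u) → ((v → v) ∧ v) = 5/7 → 2/7 = 4/7
u ↔ u = 4/7 ↔ 4/7 = 1
v → v = 2/7 → 2/7 = 1
~(v → v) = ~1 = 0
(u ↔ u) ∧ ~(v → v) = 1 ∧ 0 = 0
(~(v ∧ u) → ((v → v) ∧ v)) ∧ ((u ↔ u) ∧ ~(v → v)) = 4/7 ∧ 0 = 0

0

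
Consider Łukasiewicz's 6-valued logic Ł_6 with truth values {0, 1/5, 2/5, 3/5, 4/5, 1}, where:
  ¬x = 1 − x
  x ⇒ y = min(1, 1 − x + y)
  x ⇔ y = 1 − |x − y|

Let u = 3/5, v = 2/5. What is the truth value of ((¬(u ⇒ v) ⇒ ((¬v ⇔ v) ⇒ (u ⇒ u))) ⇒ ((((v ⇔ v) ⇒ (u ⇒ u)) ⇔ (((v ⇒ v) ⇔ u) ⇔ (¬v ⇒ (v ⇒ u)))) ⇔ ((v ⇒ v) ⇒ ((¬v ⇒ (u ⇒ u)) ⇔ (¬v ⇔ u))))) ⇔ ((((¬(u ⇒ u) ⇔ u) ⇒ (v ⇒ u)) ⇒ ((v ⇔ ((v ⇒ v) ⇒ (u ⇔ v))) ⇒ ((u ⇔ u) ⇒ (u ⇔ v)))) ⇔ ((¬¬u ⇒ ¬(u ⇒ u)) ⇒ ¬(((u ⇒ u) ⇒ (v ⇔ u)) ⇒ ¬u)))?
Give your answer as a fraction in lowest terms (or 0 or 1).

u ⇒ v = 3/5 ⇒ 2/5 = 4/5
¬(u ⇒ v) = ¬4/5 = 1/5
¬v = ¬2/5 = 3/5
¬v ⇔ v = 3/5 ⇔ 2/5 = 4/5
u ⇒ u = 3/5 ⇒ 3/5 = 1
(¬v ⇔ v) ⇒ (u ⇒ u) = 4/5 ⇒ 1 = 1
¬(u ⇒ v) ⇒ ((¬v ⇔ v) ⇒ (u ⇒ u)) = 1/5 ⇒ 1 = 1
v ⇔ v = 2/5 ⇔ 2/5 = 1
u ⇒ u = 3/5 ⇒ 3/5 = 1
(v ⇔ v) ⇒ (u ⇒ u) = 1 ⇒ 1 = 1
v ⇒ v = 2/5 ⇒ 2/5 = 1
(v ⇒ v) ⇔ u = 1 ⇔ 3/5 = 3/5
¬v = ¬2/5 = 3/5
v ⇒ u = 2/5 ⇒ 3/5 = 1
¬v ⇒ (v ⇒ u) = 3/5 ⇒ 1 = 1
((v ⇒ v) ⇔ u) ⇔ (¬v ⇒ (v ⇒ u)) = 3/5 ⇔ 1 = 3/5
((v ⇔ v) ⇒ (u ⇒ u)) ⇔ (((v ⇒ v) ⇔ u) ⇔ (¬v ⇒ (v ⇒ u))) = 1 ⇔ 3/5 = 3/5
v ⇒ v = 2/5 ⇒ 2/5 = 1
¬v = ¬2/5 = 3/5
u ⇒ u = 3/5 ⇒ 3/5 = 1
¬v ⇒ (u ⇒ u) = 3/5 ⇒ 1 = 1
¬v = ¬2/5 = 3/5
¬v ⇔ u = 3/5 ⇔ 3/5 = 1
(¬v ⇒ (u ⇒ u)) ⇔ (¬v ⇔ u) = 1 ⇔ 1 = 1
(v ⇒ v) ⇒ ((¬v ⇒ (u ⇒ u)) ⇔ (¬v ⇔ u)) = 1 ⇒ 1 = 1
(((v ⇔ v) ⇒ (u ⇒ u)) ⇔ (((v ⇒ v) ⇔ u) ⇔ (¬v ⇒ (v ⇒ u)))) ⇔ ((v ⇒ v) ⇒ ((¬v ⇒ (u ⇒ u)) ⇔ (¬v ⇔ u))) = 3/5 ⇔ 1 = 3/5
(¬(u ⇒ v) ⇒ ((¬v ⇔ v) ⇒ (u ⇒ u))) ⇒ ((((v ⇔ v) ⇒ (u ⇒ u)) ⇔ (((v ⇒ v) ⇔ u) ⇔ (¬v ⇒ (v ⇒ u)))) ⇔ ((v ⇒ v) ⇒ ((¬v ⇒ (u ⇒ u)) ⇔ (¬v ⇔ u)))) = 1 ⇒ 3/5 = 3/5
u ⇒ u = 3/5 ⇒ 3/5 = 1
¬(u ⇒ u) = ¬1 = 0
¬(u ⇒ u) ⇔ u = 0 ⇔ 3/5 = 2/5
v ⇒ u = 2/5 ⇒ 3/5 = 1
(¬(u ⇒ u) ⇔ u) ⇒ (v ⇒ u) = 2/5 ⇒ 1 = 1
v ⇒ v = 2/5 ⇒ 2/5 = 1
u ⇔ v = 3/5 ⇔ 2/5 = 4/5
(v ⇒ v) ⇒ (u ⇔ v) = 1 ⇒ 4/5 = 4/5
v ⇔ ((v ⇒ v) ⇒ (u ⇔ v)) = 2/5 ⇔ 4/5 = 3/5
u ⇔ u = 3/5 ⇔ 3/5 = 1
u ⇔ v = 3/5 ⇔ 2/5 = 4/5
(u ⇔ u) ⇒ (u ⇔ v) = 1 ⇒ 4/5 = 4/5
(v ⇔ ((v ⇒ v) ⇒ (u ⇔ v))) ⇒ ((u ⇔ u) ⇒ (u ⇔ v)) = 3/5 ⇒ 4/5 = 1
((¬(u ⇒ u) ⇔ u) ⇒ (v ⇒ u)) ⇒ ((v ⇔ ((v ⇒ v) ⇒ (u ⇔ v))) ⇒ ((u ⇔ u) ⇒ (u ⇔ v))) = 1 ⇒ 1 = 1
¬u = ¬3/5 = 2/5
¬¬u = ¬2/5 = 3/5
u ⇒ u = 3/5 ⇒ 3/5 = 1
¬(u ⇒ u) = ¬1 = 0
¬¬u ⇒ ¬(u ⇒ u) = 3/5 ⇒ 0 = 2/5
u ⇒ u = 3/5 ⇒ 3/5 = 1
v ⇔ u = 2/5 ⇔ 3/5 = 4/5
(u ⇒ u) ⇒ (v ⇔ u) = 1 ⇒ 4/5 = 4/5
¬u = ¬3/5 = 2/5
((u ⇒ u) ⇒ (v ⇔ u)) ⇒ ¬u = 4/5 ⇒ 2/5 = 3/5
¬(((u ⇒ u) ⇒ (v ⇔ u)) ⇒ ¬u) = ¬3/5 = 2/5
(¬¬u ⇒ ¬(u ⇒ u)) ⇒ ¬(((u ⇒ u) ⇒ (v ⇔ u)) ⇒ ¬u) = 2/5 ⇒ 2/5 = 1
(((¬(u ⇒ u) ⇔ u) ⇒ (v ⇒ u)) ⇒ ((v ⇔ ((v ⇒ v) ⇒ (u ⇔ v))) ⇒ ((u ⇔ u) ⇒ (u ⇔ v)))) ⇔ ((¬¬u ⇒ ¬(u ⇒ u)) ⇒ ¬(((u ⇒ u) ⇒ (v ⇔ u)) ⇒ ¬u)) = 1 ⇔ 1 = 1
((¬(u ⇒ v) ⇒ ((¬v ⇔ v) ⇒ (u ⇒ u))) ⇒ ((((v ⇔ v) ⇒ (u ⇒ u)) ⇔ (((v ⇒ v) ⇔ u) ⇔ (¬v ⇒ (v ⇒ u)))) ⇔ ((v ⇒ v) ⇒ ((¬v ⇒ (u ⇒ u)) ⇔ (¬v ⇔ u))))) ⇔ ((((¬(u ⇒ u) ⇔ u) ⇒ (v ⇒ u)) ⇒ ((v ⇔ ((v ⇒ v) ⇒ (u ⇔ v))) ⇒ ((u ⇔ u) ⇒ (u ⇔ v)))) ⇔ ((¬¬u ⇒ ¬(u ⇒ u)) ⇒ ¬(((u ⇒ u) ⇒ (v ⇔ u)) ⇒ ¬u))) = 3/5 ⇔ 1 = 3/5

3/5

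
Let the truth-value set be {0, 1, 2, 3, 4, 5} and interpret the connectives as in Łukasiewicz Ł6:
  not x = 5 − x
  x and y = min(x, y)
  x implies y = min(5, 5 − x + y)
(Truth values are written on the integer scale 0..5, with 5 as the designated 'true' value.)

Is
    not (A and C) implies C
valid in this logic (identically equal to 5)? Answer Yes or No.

Counterexample: take A = 0, C = 0.
A and C = 0 and 0 = 0
not (A and C) = not 0 = 5
not (A and C) implies C = 5 implies 0 = 0
This gives 0 ≠ 5.

No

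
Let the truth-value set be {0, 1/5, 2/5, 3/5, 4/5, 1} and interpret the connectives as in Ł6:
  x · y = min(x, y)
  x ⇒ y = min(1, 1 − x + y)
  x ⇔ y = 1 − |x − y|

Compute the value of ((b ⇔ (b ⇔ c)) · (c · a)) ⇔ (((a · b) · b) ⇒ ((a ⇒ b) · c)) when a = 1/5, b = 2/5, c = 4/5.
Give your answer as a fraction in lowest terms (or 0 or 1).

b ⇔ c = 2/5 ⇔ 4/5 = 3/5
b ⇔ (b ⇔ c) = 2/5 ⇔ 3/5 = 4/5
c · a = 4/5 · 1/5 = 1/5
(b ⇔ (b ⇔ c)) · (c · a) = 4/5 · 1/5 = 1/5
a · b = 1/5 · 2/5 = 1/5
(a · b) · b = 1/5 · 2/5 = 1/5
a ⇒ b = 1/5 ⇒ 2/5 = 1
(a ⇒ b) · c = 1 · 4/5 = 4/5
((a · b) · b) ⇒ ((a ⇒ b) · c) = 1/5 ⇒ 4/5 = 1
((b ⇔ (b ⇔ c)) · (c · a)) ⇔ (((a · b) · b) ⇒ ((a ⇒ b) · c)) = 1/5 ⇔ 1 = 1/5

1/5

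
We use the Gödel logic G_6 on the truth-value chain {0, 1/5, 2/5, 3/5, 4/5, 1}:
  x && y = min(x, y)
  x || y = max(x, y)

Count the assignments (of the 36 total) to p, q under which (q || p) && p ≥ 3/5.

value 1: 6 assignments (counts)
value 4/5: 6 assignments (counts)
value 3/5: 6 assignments (counts)
value 2/5: 6 assignments
value 1/5: 6 assignments
value 0: 6 assignments
So 18 of the 36 assignments meet the threshold.

18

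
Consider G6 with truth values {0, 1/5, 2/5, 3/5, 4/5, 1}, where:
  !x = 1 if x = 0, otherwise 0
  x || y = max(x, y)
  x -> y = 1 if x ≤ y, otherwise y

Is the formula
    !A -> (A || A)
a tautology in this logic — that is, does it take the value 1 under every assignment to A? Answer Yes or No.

Counterexample: take A = 0.
!A = !0 = 1
A || A = 0 || 0 = 0
!A -> (A || A) = 1 -> 0 = 0
This gives 0 ≠ 1.

No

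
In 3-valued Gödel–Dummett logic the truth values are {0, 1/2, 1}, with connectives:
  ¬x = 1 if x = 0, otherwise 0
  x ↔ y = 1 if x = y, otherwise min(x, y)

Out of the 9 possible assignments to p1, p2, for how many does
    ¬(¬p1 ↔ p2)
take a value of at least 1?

5

p1 = 0, p2 = 0 ↦ 1  ≥
p1 = 0, p2 = 1/2 ↦ 0  <
p1 = 0, p2 = 1 ↦ 0  <
p1 = 1/2, p2 = 0 ↦ 0  <
p1 = 1/2, p2 = 1/2 ↦ 1  ≥
p1 = 1/2, p2 = 1 ↦ 1  ≥
p1 = 1, p2 = 0 ↦ 0  <
p1 = 1, p2 = 1/2 ↦ 1  ≥
p1 = 1, p2 = 1 ↦ 1  ≥
So 5 of the 9 assignments meet the threshold.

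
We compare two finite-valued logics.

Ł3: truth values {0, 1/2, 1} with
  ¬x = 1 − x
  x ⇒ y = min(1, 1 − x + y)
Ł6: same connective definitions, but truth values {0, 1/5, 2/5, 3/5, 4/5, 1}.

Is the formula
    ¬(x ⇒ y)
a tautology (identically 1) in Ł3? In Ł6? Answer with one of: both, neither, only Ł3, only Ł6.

neither

In Ł3: at x = 0, y = 0 the value is 0 — not a tautology.
In Ł6: at x = 0, y = 0 the value is 0 — not a tautology.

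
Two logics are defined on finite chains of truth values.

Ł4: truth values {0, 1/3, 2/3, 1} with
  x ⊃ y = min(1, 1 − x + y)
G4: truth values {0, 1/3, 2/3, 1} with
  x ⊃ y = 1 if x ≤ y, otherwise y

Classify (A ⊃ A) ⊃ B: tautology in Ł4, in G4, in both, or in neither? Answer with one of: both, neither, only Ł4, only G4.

neither

In Ł4: at A = 0, B = 0 the value is 0 — not a tautology.
In G4: at A = 0, B = 0 the value is 0 — not a tautology.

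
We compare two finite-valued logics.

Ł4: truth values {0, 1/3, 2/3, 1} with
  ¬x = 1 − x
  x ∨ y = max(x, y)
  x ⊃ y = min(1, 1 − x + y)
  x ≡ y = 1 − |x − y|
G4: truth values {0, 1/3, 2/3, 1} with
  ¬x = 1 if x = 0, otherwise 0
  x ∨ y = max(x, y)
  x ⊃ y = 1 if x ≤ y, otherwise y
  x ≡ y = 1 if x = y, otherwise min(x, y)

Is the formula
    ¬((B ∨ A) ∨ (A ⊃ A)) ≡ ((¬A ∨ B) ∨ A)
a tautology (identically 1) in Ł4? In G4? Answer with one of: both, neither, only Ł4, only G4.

neither

In Ł4: at A = 0, B = 0 the value is 0 — not a tautology.
In G4: at A = 0, B = 0 the value is 0 — not a tautology.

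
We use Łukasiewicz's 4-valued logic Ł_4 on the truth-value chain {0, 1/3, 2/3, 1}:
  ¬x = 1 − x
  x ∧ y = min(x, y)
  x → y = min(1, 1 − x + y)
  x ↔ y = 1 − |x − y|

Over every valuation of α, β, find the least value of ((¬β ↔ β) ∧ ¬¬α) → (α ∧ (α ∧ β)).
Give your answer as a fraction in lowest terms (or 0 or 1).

2/3

Take α = 2/3, β = 1/3:
¬β = ¬1/3 = 2/3
¬β ↔ β = 2/3 ↔ 1/3 = 2/3
¬α = ¬2/3 = 1/3
¬¬α = ¬1/3 = 2/3
(¬β ↔ β) ∧ ¬¬α = 2/3 ∧ 2/3 = 2/3
α ∧ β = 2/3 ∧ 1/3 = 1/3
α ∧ (α ∧ β) = 2/3 ∧ 1/3 = 1/3
((¬β ↔ β) ∧ ¬¬α) → (α ∧ (α ∧ β)) = 2/3 → 1/3 = 2/3
No assignment yields a value below 2/3, so this is the minimum.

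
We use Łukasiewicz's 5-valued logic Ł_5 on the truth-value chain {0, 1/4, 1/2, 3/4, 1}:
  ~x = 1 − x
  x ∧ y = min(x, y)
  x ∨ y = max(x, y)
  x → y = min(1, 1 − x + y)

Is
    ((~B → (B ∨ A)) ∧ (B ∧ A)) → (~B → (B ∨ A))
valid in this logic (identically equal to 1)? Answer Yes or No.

Yes

At A = 1/4, B = 0, for instance:
~B = ~0 = 1
B ∨ A = 0 ∨ 1/4 = 1/4
~B → (B ∨ A) = 1 → 1/4 = 1/4
B ∧ A = 0 ∧ 1/4 = 0
(~B → (B ∨ A)) ∧ (B ∧ A) = 1/4 ∧ 0 = 0
((~B → (B ∨ A)) ∧ (B ∧ A)) → (~B → (B ∨ A)) = 0 → 1/4 = 1
and checking the remaining 24 assignments likewise gives ≥ 1 in every case.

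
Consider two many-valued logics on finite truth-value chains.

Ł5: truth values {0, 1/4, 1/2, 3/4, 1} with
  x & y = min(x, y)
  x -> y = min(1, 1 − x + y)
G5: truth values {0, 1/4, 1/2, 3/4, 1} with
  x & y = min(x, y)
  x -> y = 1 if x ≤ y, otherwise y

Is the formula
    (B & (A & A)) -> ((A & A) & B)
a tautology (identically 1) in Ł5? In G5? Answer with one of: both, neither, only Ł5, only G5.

In Ł5: every assignment gives 1 — tautology.
In G5: every assignment gives 1 — tautology.

both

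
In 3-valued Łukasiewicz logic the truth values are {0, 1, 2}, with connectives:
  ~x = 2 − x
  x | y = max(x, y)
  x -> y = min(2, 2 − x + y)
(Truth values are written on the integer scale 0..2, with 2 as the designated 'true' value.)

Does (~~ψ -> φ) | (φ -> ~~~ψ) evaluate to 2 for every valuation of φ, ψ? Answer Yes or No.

Counterexample: take φ = 1, ψ = 2.
~ψ = ~2 = 0
~~ψ = ~0 = 2
~~ψ -> φ = 2 -> 1 = 1
~ψ = ~2 = 0
~~ψ = ~0 = 2
~~~ψ = ~2 = 0
φ -> ~~~ψ = 1 -> 0 = 1
(~~ψ -> φ) | (φ -> ~~~ψ) = 1 | 1 = 1
This gives 1 ≠ 2.

No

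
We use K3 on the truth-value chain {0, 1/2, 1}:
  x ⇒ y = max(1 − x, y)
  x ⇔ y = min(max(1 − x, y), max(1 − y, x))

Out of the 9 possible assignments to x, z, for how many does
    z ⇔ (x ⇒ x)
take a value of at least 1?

2

x = 0, z = 0 ↦ 0  <
x = 0, z = 1/2 ↦ 1/2  <
x = 0, z = 1 ↦ 1  ≥
x = 1/2, z = 0 ↦ 1/2  <
x = 1/2, z = 1/2 ↦ 1/2  <
x = 1/2, z = 1 ↦ 1/2  <
x = 1, z = 0 ↦ 0  <
x = 1, z = 1/2 ↦ 1/2  <
x = 1, z = 1 ↦ 1  ≥
So 2 of the 9 assignments meet the threshold.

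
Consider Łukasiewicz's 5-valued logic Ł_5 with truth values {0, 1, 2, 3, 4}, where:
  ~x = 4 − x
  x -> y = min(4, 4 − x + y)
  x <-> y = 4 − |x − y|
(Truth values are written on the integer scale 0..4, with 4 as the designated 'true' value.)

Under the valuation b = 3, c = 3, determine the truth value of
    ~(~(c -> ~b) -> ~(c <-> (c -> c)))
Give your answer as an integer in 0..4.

1

~b = ~3 = 1
c -> ~b = 3 -> 1 = 2
~(c -> ~b) = ~2 = 2
c -> c = 3 -> 3 = 4
c <-> (c -> c) = 3 <-> 4 = 3
~(c <-> (c -> c)) = ~3 = 1
~(c -> ~b) -> ~(c <-> (c -> c)) = 2 -> 1 = 3
~(~(c -> ~b) -> ~(c <-> (c -> c))) = ~3 = 1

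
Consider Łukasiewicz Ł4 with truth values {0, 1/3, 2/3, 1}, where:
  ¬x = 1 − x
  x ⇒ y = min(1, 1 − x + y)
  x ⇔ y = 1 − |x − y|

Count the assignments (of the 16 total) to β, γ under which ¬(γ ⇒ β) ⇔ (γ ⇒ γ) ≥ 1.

β = 0, γ = 0 ↦ 0  <
β = 0, γ = 1/3 ↦ 1/3  <
β = 0, γ = 2/3 ↦ 2/3  <
β = 0, γ = 1 ↦ 1  ≥
β = 1/3, γ = 0 ↦ 0  <
β = 1/3, γ = 1/3 ↦ 0  <
β = 1/3, γ = 2/3 ↦ 1/3  <
β = 1/3, γ = 1 ↦ 2/3  <
β = 2/3, γ = 0 ↦ 0  <
β = 2/3, γ = 1/3 ↦ 0  <
β = 2/3, γ = 2/3 ↦ 0  <
β = 2/3, γ = 1 ↦ 1/3  <
β = 1, γ = 0 ↦ 0  <
β = 1, γ = 1/3 ↦ 0  <
β = 1, γ = 2/3 ↦ 0  <
β = 1, γ = 1 ↦ 0  <
So 1 of the 16 assignments meets the threshold.

1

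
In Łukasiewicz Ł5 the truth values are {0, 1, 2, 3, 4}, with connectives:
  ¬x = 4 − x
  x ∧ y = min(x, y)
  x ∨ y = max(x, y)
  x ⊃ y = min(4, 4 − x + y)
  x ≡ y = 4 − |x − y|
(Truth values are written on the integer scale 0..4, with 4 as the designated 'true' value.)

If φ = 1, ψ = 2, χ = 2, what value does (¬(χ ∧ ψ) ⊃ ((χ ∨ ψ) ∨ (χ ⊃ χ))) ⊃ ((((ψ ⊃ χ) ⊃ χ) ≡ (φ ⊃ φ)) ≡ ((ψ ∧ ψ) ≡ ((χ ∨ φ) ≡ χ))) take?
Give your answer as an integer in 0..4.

4

χ ∧ ψ = 2 ∧ 2 = 2
¬(χ ∧ ψ) = ¬2 = 2
χ ∨ ψ = 2 ∨ 2 = 2
χ ⊃ χ = 2 ⊃ 2 = 4
(χ ∨ ψ) ∨ (χ ⊃ χ) = 2 ∨ 4 = 4
¬(χ ∧ ψ) ⊃ ((χ ∨ ψ) ∨ (χ ⊃ χ)) = 2 ⊃ 4 = 4
ψ ⊃ χ = 2 ⊃ 2 = 4
(ψ ⊃ χ) ⊃ χ = 4 ⊃ 2 = 2
φ ⊃ φ = 1 ⊃ 1 = 4
((ψ ⊃ χ) ⊃ χ) ≡ (φ ⊃ φ) = 2 ≡ 4 = 2
ψ ∧ ψ = 2 ∧ 2 = 2
χ ∨ φ = 2 ∨ 1 = 2
(χ ∨ φ) ≡ χ = 2 ≡ 2 = 4
(ψ ∧ ψ) ≡ ((χ ∨ φ) ≡ χ) = 2 ≡ 4 = 2
(((ψ ⊃ χ) ⊃ χ) ≡ (φ ⊃ φ)) ≡ ((ψ ∧ ψ) ≡ ((χ ∨ φ) ≡ χ)) = 2 ≡ 2 = 4
(¬(χ ∧ ψ) ⊃ ((χ ∨ ψ) ∨ (χ ⊃ χ))) ⊃ ((((ψ ⊃ χ) ⊃ χ) ≡ (φ ⊃ φ)) ≡ ((ψ ∧ ψ) ≡ ((χ ∨ φ) ≡ χ))) = 4 ⊃ 4 = 4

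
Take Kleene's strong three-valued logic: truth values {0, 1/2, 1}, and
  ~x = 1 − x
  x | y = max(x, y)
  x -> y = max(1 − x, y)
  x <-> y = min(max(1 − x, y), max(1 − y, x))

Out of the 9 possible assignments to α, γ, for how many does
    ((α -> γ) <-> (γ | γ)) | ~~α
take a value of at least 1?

α = 0, γ = 0 ↦ 0  <
α = 0, γ = 1/2 ↦ 1/2  <
α = 0, γ = 1 ↦ 1  ≥
α = 1/2, γ = 0 ↦ 1/2  <
α = 1/2, γ = 1/2 ↦ 1/2  <
α = 1/2, γ = 1 ↦ 1  ≥
α = 1, γ = 0 ↦ 1  ≥
α = 1, γ = 1/2 ↦ 1  ≥
α = 1, γ = 1 ↦ 1  ≥
So 5 of the 9 assignments meet the threshold.

5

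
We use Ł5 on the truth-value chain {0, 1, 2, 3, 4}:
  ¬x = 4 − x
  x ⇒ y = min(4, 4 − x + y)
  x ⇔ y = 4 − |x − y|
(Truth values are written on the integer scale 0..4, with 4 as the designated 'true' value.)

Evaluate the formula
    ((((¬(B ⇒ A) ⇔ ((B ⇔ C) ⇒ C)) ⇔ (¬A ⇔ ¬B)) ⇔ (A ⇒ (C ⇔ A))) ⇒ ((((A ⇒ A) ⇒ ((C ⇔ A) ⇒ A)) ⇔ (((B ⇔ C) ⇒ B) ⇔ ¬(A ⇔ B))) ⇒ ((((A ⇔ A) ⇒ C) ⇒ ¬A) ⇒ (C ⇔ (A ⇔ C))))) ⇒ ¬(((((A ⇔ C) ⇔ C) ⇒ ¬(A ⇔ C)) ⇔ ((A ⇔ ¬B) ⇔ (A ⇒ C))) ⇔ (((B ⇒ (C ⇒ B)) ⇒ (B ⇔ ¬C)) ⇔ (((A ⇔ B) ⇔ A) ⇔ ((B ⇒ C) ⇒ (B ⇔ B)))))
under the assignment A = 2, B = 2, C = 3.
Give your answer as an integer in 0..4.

2

B ⇒ A = 2 ⇒ 2 = 4
¬(B ⇒ A) = ¬4 = 0
B ⇔ C = 2 ⇔ 3 = 3
(B ⇔ C) ⇒ C = 3 ⇒ 3 = 4
¬(B ⇒ A) ⇔ ((B ⇔ C) ⇒ C) = 0 ⇔ 4 = 0
¬A = ¬2 = 2
¬B = ¬2 = 2
¬A ⇔ ¬B = 2 ⇔ 2 = 4
(¬(B ⇒ A) ⇔ ((B ⇔ C) ⇒ C)) ⇔ (¬A ⇔ ¬B) = 0 ⇔ 4 = 0
C ⇔ A = 3 ⇔ 2 = 3
A ⇒ (C ⇔ A) = 2 ⇒ 3 = 4
((¬(B ⇒ A) ⇔ ((B ⇔ C) ⇒ C)) ⇔ (¬A ⇔ ¬B)) ⇔ (A ⇒ (C ⇔ A)) = 0 ⇔ 4 = 0
A ⇒ A = 2 ⇒ 2 = 4
C ⇔ A = 3 ⇔ 2 = 3
(C ⇔ A) ⇒ A = 3 ⇒ 2 = 3
(A ⇒ A) ⇒ ((C ⇔ A) ⇒ A) = 4 ⇒ 3 = 3
B ⇔ C = 2 ⇔ 3 = 3
(B ⇔ C) ⇒ B = 3 ⇒ 2 = 3
A ⇔ B = 2 ⇔ 2 = 4
¬(A ⇔ B) = ¬4 = 0
((B ⇔ C) ⇒ B) ⇔ ¬(A ⇔ B) = 3 ⇔ 0 = 1
((A ⇒ A) ⇒ ((C ⇔ A) ⇒ A)) ⇔ (((B ⇔ C) ⇒ B) ⇔ ¬(A ⇔ B)) = 3 ⇔ 1 = 2
A ⇔ A = 2 ⇔ 2 = 4
(A ⇔ A) ⇒ C = 4 ⇒ 3 = 3
¬A = ¬2 = 2
((A ⇔ A) ⇒ C) ⇒ ¬A = 3 ⇒ 2 = 3
A ⇔ C = 2 ⇔ 3 = 3
C ⇔ (A ⇔ C) = 3 ⇔ 3 = 4
(((A ⇔ A) ⇒ C) ⇒ ¬A) ⇒ (C ⇔ (A ⇔ C)) = 3 ⇒ 4 = 4
(((A ⇒ A) ⇒ ((C ⇔ A) ⇒ A)) ⇔ (((B ⇔ C) ⇒ B) ⇔ ¬(A ⇔ B))) ⇒ ((((A ⇔ A) ⇒ C) ⇒ ¬A) ⇒ (C ⇔ (A ⇔ C))) = 2 ⇒ 4 = 4
(((¬(B ⇒ A) ⇔ ((B ⇔ C) ⇒ C)) ⇔ (¬A ⇔ ¬B)) ⇔ (A ⇒ (C ⇔ A))) ⇒ ((((A ⇒ A) ⇒ ((C ⇔ A) ⇒ A)) ⇔ (((B ⇔ C) ⇒ B) ⇔ ¬(A ⇔ B))) ⇒ ((((A ⇔ A) ⇒ C) ⇒ ¬A) ⇒ (C ⇔ (A ⇔ C)))) = 0 ⇒ 4 = 4
A ⇔ C = 2 ⇔ 3 = 3
(A ⇔ C) ⇔ C = 3 ⇔ 3 = 4
A ⇔ C = 2 ⇔ 3 = 3
¬(A ⇔ C) = ¬3 = 1
((A ⇔ C) ⇔ C) ⇒ ¬(A ⇔ C) = 4 ⇒ 1 = 1
¬B = ¬2 = 2
A ⇔ ¬B = 2 ⇔ 2 = 4
A ⇒ C = 2 ⇒ 3 = 4
(A ⇔ ¬B) ⇔ (A ⇒ C) = 4 ⇔ 4 = 4
(((A ⇔ C) ⇔ C) ⇒ ¬(A ⇔ C)) ⇔ ((A ⇔ ¬B) ⇔ (A ⇒ C)) = 1 ⇔ 4 = 1
C ⇒ B = 3 ⇒ 2 = 3
B ⇒ (C ⇒ B) = 2 ⇒ 3 = 4
¬C = ¬3 = 1
B ⇔ ¬C = 2 ⇔ 1 = 3
(B ⇒ (C ⇒ B)) ⇒ (B ⇔ ¬C) = 4 ⇒ 3 = 3
A ⇔ B = 2 ⇔ 2 = 4
(A ⇔ B) ⇔ A = 4 ⇔ 2 = 2
B ⇒ C = 2 ⇒ 3 = 4
B ⇔ B = 2 ⇔ 2 = 4
(B ⇒ C) ⇒ (B ⇔ B) = 4 ⇒ 4 = 4
((A ⇔ B) ⇔ A) ⇔ ((B ⇒ C) ⇒ (B ⇔ B)) = 2 ⇔ 4 = 2
((B ⇒ (C ⇒ B)) ⇒ (B ⇔ ¬C)) ⇔ (((A ⇔ B) ⇔ A) ⇔ ((B ⇒ C) ⇒ (B ⇔ B))) = 3 ⇔ 2 = 3
((((A ⇔ C) ⇔ C) ⇒ ¬(A ⇔ C)) ⇔ ((A ⇔ ¬B) ⇔ (A ⇒ C))) ⇔ (((B ⇒ (C ⇒ B)) ⇒ (B ⇔ ¬C)) ⇔ (((A ⇔ B) ⇔ A) ⇔ ((B ⇒ C) ⇒ (B ⇔ B)))) = 1 ⇔ 3 = 2
¬(((((A ⇔ C) ⇔ C) ⇒ ¬(A ⇔ C)) ⇔ ((A ⇔ ¬B) ⇔ (A ⇒ C))) ⇔ (((B ⇒ (C ⇒ B)) ⇒ (B ⇔ ¬C)) ⇔ (((A ⇔ B) ⇔ A) ⇔ ((B ⇒ C) ⇒ (B ⇔ B))))) = ¬2 = 2
((((¬(B ⇒ A) ⇔ ((B ⇔ C) ⇒ C)) ⇔ (¬A ⇔ ¬B)) ⇔ (A ⇒ (C ⇔ A))) ⇒ ((((A ⇒ A) ⇒ ((C ⇔ A) ⇒ A)) ⇔ (((B ⇔ C) ⇒ B) ⇔ ¬(A ⇔ B))) ⇒ ((((A ⇔ A) ⇒ C) ⇒ ¬A) ⇒ (C ⇔ (A ⇔ C))))) ⇒ ¬(((((A ⇔ C) ⇔ C) ⇒ ¬(A ⇔ C)) ⇔ ((A ⇔ ¬B) ⇔ (A ⇒ C))) ⇔ (((B ⇒ (C ⇒ B)) ⇒ (B ⇔ ¬C)) ⇔ (((A ⇔ B) ⇔ A) ⇔ ((B ⇒ C) ⇒ (B ⇔ B))))) = 4 ⇒ 2 = 2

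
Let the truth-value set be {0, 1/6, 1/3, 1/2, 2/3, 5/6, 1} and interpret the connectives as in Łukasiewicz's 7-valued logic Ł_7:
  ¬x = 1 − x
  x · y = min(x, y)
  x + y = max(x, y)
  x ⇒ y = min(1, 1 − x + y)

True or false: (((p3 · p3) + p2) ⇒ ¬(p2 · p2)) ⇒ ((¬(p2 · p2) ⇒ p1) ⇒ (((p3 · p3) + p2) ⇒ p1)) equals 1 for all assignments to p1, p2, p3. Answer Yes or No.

At p1 = 1, p2 = 1, p3 = 1/3, for instance:
p3 · p3 = 1/3 · 1/3 = 1/3
(p3 · p3) + p2 = 1/3 + 1 = 1
p2 · p2 = 1 · 1 = 1
¬(p2 · p2) = ¬1 = 0
((p3 · p3) + p2) ⇒ ¬(p2 · p2) = 1 ⇒ 0 = 0
¬(p2 · p2) ⇒ p1 = 0 ⇒ 1 = 1
((p3 · p3) + p2) ⇒ p1 = 1 ⇒ 1 = 1
(¬(p2 · p2) ⇒ p1) ⇒ (((p3 · p3) + p2) ⇒ p1) = 1 ⇒ 1 = 1
(((p3 · p3) + p2) ⇒ ¬(p2 · p2)) ⇒ ((¬(p2 · p2) ⇒ p1) ⇒ (((p3 · p3) + p2) ⇒ p1)) = 0 ⇒ 1 = 1
and checking the remaining 342 assignments likewise gives ≥ 1 in every case.

Yes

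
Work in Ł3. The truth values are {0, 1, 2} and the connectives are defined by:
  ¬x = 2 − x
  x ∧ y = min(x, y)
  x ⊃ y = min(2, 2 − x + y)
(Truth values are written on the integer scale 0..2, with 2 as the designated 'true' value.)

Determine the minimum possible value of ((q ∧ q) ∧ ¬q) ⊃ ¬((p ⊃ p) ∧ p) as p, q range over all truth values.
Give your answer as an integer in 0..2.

1

Take p = 2, q = 1:
q ∧ q = 1 ∧ 1 = 1
¬q = ¬1 = 1
(q ∧ q) ∧ ¬q = 1 ∧ 1 = 1
p ⊃ p = 2 ⊃ 2 = 2
(p ⊃ p) ∧ p = 2 ∧ 2 = 2
¬((p ⊃ p) ∧ p) = ¬2 = 0
((q ∧ q) ∧ ¬q) ⊃ ¬((p ⊃ p) ∧ p) = 1 ⊃ 0 = 1
No assignment yields a value below 1, so this is the minimum.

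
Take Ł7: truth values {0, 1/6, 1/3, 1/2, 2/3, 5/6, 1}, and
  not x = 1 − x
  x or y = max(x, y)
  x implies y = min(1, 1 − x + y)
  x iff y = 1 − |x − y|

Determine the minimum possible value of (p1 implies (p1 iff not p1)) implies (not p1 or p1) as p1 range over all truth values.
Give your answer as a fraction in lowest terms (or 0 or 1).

1/2

Take p1 = 1/2:
not p1 = not 1/2 = 1/2
p1 iff not p1 = 1/2 iff 1/2 = 1
p1 implies (p1 iff not p1) = 1/2 implies 1 = 1
not p1 = not 1/2 = 1/2
not p1 or p1 = 1/2 or 1/2 = 1/2
(p1 implies (p1 iff not p1)) implies (not p1 or p1) = 1 implies 1/2 = 1/2
No assignment yields a value below 1/2, so this is the minimum.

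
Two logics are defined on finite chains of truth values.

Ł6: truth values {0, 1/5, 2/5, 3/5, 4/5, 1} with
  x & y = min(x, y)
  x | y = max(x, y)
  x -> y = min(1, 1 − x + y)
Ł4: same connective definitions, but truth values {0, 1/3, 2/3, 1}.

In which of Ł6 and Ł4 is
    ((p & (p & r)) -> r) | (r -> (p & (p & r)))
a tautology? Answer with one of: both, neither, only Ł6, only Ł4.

both

In Ł6: every assignment gives 1 — tautology.
In Ł4: every assignment gives 1 — tautology.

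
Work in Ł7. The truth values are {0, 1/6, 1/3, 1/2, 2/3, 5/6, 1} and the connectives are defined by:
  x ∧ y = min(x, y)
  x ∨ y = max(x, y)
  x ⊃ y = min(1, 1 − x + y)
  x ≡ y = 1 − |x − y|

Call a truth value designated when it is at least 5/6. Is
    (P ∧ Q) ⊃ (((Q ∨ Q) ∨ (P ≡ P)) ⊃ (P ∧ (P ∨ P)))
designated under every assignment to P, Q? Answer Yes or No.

At P = 1, Q = 5/6, for instance:
P ∧ Q = 1 ∧ 5/6 = 5/6
Q ∨ Q = 5/6 ∨ 5/6 = 5/6
P ≡ P = 1 ≡ 1 = 1
(Q ∨ Q) ∨ (P ≡ P) = 5/6 ∨ 1 = 1
P ∨ P = 1 ∨ 1 = 1
P ∧ (P ∨ P) = 1 ∧ 1 = 1
((Q ∨ Q) ∨ (P ≡ P)) ⊃ (P ∧ (P ∨ P)) = 1 ⊃ 1 = 1
(P ∧ Q) ⊃ (((Q ∨ Q) ∨ (P ≡ P)) ⊃ (P ∧ (P ∨ P))) = 5/6 ⊃ 1 = 1
and checking the remaining 48 assignments likewise gives ≥ 5/6 in every case.

Yes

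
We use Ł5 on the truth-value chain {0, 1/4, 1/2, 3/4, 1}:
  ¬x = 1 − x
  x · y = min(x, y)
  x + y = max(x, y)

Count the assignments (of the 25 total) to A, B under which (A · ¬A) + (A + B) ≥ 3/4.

16

value 1: 9 assignments (counts)
value 3/4: 7 assignments (counts)
value 1/2: 5 assignments
value 1/4: 3 assignments
value 0: 1 assignment
So 16 of the 25 assignments meet the threshold.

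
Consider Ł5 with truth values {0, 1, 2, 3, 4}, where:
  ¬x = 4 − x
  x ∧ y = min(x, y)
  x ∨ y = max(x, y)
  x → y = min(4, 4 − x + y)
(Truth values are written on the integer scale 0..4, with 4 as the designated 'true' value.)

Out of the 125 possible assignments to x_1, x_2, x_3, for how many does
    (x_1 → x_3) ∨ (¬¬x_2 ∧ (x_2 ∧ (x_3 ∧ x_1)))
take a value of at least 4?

75

value 4: 75 assignments (counts)
value 3: 20 assignments
value 2: 15 assignments
value 1: 10 assignments
value 0: 5 assignments
So 75 of the 125 assignments meet the threshold.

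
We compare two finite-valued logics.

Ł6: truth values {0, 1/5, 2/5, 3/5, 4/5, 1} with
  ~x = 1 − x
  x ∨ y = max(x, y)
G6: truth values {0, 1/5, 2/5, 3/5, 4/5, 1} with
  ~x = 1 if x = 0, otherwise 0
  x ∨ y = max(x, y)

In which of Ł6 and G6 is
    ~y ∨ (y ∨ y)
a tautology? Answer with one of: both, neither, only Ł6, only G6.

In Ł6: at y = 1/5 the value is 4/5 — not a tautology.
In G6: at y = 1/5 the value is 1/5 — not a tautology.

neither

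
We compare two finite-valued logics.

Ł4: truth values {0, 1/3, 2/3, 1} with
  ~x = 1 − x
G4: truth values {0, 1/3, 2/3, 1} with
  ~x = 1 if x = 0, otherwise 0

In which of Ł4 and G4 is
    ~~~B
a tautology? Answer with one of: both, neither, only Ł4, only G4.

In Ł4: at B = 1/3 the value is 2/3 — not a tautology.
In G4: at B = 1/3 the value is 0 — not a tautology.

neither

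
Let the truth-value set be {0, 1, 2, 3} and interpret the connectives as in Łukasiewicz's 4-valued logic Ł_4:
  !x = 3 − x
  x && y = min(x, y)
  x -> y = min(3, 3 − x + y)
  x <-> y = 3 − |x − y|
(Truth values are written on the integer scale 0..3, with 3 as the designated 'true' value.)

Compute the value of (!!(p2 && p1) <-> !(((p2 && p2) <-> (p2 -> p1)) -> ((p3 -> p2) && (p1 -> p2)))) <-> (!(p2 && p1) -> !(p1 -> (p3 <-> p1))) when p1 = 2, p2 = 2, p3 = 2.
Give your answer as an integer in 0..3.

p2 && p1 = 2 && 2 = 2
!(p2 && p1) = !2 = 1
!!(p2 && p1) = !1 = 2
p2 && p2 = 2 && 2 = 2
p2 -> p1 = 2 -> 2 = 3
(p2 && p2) <-> (p2 -> p1) = 2 <-> 3 = 2
p3 -> p2 = 2 -> 2 = 3
p1 -> p2 = 2 -> 2 = 3
(p3 -> p2) && (p1 -> p2) = 3 && 3 = 3
((p2 && p2) <-> (p2 -> p1)) -> ((p3 -> p2) && (p1 -> p2)) = 2 -> 3 = 3
!(((p2 && p2) <-> (p2 -> p1)) -> ((p3 -> p2) && (p1 -> p2))) = !3 = 0
!!(p2 && p1) <-> !(((p2 && p2) <-> (p2 -> p1)) -> ((p3 -> p2) && (p1 -> p2))) = 2 <-> 0 = 1
p2 && p1 = 2 && 2 = 2
!(p2 && p1) = !2 = 1
p3 <-> p1 = 2 <-> 2 = 3
p1 -> (p3 <-> p1) = 2 -> 3 = 3
!(p1 -> (p3 <-> p1)) = !3 = 0
!(p2 && p1) -> !(p1 -> (p3 <-> p1)) = 1 -> 0 = 2
(!!(p2 && p1) <-> !(((p2 && p2) <-> (p2 -> p1)) -> ((p3 -> p2) && (p1 -> p2)))) <-> (!(p2 && p1) -> !(p1 -> (p3 <-> p1))) = 1 <-> 2 = 2

2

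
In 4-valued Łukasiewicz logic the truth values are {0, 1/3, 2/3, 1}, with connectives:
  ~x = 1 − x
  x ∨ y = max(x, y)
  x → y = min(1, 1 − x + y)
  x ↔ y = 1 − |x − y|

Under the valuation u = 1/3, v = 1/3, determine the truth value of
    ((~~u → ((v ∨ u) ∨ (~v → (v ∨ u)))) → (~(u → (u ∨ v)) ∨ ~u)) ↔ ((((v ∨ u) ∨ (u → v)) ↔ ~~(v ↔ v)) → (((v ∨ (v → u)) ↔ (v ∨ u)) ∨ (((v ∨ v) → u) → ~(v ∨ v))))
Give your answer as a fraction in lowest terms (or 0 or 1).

1

~u = ~1/3 = 2/3
~~u = ~2/3 = 1/3
v ∨ u = 1/3 ∨ 1/3 = 1/3
~v = ~1/3 = 2/3
v ∨ u = 1/3 ∨ 1/3 = 1/3
~v → (v ∨ u) = 2/3 → 1/3 = 2/3
(v ∨ u) ∨ (~v → (v ∨ u)) = 1/3 ∨ 2/3 = 2/3
~~u → ((v ∨ u) ∨ (~v → (v ∨ u))) = 1/3 → 2/3 = 1
u ∨ v = 1/3 ∨ 1/3 = 1/3
u → (u ∨ v) = 1/3 → 1/3 = 1
~(u → (u ∨ v)) = ~1 = 0
~u = ~1/3 = 2/3
~(u → (u ∨ v)) ∨ ~u = 0 ∨ 2/3 = 2/3
(~~u → ((v ∨ u) ∨ (~v → (v ∨ u)))) → (~(u → (u ∨ v)) ∨ ~u) = 1 → 2/3 = 2/3
v ∨ u = 1/3 ∨ 1/3 = 1/3
u → v = 1/3 → 1/3 = 1
(v ∨ u) ∨ (u → v) = 1/3 ∨ 1 = 1
v ↔ v = 1/3 ↔ 1/3 = 1
~(v ↔ v) = ~1 = 0
~~(v ↔ v) = ~0 = 1
((v ∨ u) ∨ (u → v)) ↔ ~~(v ↔ v) = 1 ↔ 1 = 1
v → u = 1/3 → 1/3 = 1
v ∨ (v → u) = 1/3 ∨ 1 = 1
v ∨ u = 1/3 ∨ 1/3 = 1/3
(v ∨ (v → u)) ↔ (v ∨ u) = 1 ↔ 1/3 = 1/3
v ∨ v = 1/3 ∨ 1/3 = 1/3
(v ∨ v) → u = 1/3 → 1/3 = 1
v ∨ v = 1/3 ∨ 1/3 = 1/3
~(v ∨ v) = ~1/3 = 2/3
((v ∨ v) → u) → ~(v ∨ v) = 1 → 2/3 = 2/3
((v ∨ (v → u)) ↔ (v ∨ u)) ∨ (((v ∨ v) → u) → ~(v ∨ v)) = 1/3 ∨ 2/3 = 2/3
(((v ∨ u) ∨ (u → v)) ↔ ~~(v ↔ v)) → (((v ∨ (v → u)) ↔ (v ∨ u)) ∨ (((v ∨ v) → u) → ~(v ∨ v))) = 1 → 2/3 = 2/3
((~~u → ((v ∨ u) ∨ (~v → (v ∨ u)))) → (~(u → (u ∨ v)) ∨ ~u)) ↔ ((((v ∨ u) ∨ (u → v)) ↔ ~~(v ↔ v)) → (((v ∨ (v → u)) ↔ (v ∨ u)) ∨ (((v ∨ v) → u) → ~(v ∨ v)))) = 2/3 ↔ 2/3 = 1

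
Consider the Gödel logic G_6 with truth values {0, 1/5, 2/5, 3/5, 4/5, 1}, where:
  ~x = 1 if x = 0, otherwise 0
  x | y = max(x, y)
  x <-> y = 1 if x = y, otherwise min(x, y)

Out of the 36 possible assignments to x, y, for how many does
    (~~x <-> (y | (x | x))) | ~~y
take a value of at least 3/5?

value 1: 32 assignments (counts)
value 4/5: 1 assignment (counts)
value 3/5: 1 assignment (counts)
value 2/5: 1 assignment
value 1/5: 1 assignment
So 34 of the 36 assignments meet the threshold.

34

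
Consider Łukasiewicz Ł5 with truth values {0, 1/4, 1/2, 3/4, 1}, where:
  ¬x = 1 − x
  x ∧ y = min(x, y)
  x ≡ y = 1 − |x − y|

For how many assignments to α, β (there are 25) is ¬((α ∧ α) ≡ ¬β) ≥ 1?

2

value 1: 2 assignments (counts)
value 3/4: 4 assignments
value 1/2: 6 assignments
value 1/4: 8 assignments
value 0: 5 assignments
So 2 of the 25 assignments meet the threshold.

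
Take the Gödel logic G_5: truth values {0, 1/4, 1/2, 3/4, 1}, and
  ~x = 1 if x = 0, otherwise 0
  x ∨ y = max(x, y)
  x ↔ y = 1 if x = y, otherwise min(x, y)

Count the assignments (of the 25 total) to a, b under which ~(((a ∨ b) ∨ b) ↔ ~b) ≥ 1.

value 1: 21 assignments (counts)
value 0: 4 assignments
So 21 of the 25 assignments meet the threshold.

21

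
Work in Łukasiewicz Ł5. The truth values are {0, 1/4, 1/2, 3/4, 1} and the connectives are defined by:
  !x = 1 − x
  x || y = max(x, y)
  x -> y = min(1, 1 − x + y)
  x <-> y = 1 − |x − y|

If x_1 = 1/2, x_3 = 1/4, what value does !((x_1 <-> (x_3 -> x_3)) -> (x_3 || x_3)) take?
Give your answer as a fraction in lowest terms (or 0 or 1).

x_3 -> x_3 = 1/4 -> 1/4 = 1
x_1 <-> (x_3 -> x_3) = 1/2 <-> 1 = 1/2
x_3 || x_3 = 1/4 || 1/4 = 1/4
(x_1 <-> (x_3 -> x_3)) -> (x_3 || x_3) = 1/2 -> 1/4 = 3/4
!((x_1 <-> (x_3 -> x_3)) -> (x_3 || x_3)) = !3/4 = 1/4

1/4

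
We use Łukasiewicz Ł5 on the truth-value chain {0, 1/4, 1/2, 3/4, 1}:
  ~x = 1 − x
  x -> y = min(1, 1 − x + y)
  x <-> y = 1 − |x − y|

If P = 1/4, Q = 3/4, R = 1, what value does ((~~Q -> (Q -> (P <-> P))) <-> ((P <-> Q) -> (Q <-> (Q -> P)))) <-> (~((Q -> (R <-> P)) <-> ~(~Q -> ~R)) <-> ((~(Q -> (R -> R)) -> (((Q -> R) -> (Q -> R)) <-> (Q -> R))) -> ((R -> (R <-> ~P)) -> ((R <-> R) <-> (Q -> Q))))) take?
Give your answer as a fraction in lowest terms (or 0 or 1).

~Q = ~3/4 = 1/4
~~Q = ~1/4 = 3/4
P <-> P = 1/4 <-> 1/4 = 1
Q -> (P <-> P) = 3/4 -> 1 = 1
~~Q -> (Q -> (P <-> P)) = 3/4 -> 1 = 1
P <-> Q = 1/4 <-> 3/4 = 1/2
Q -> P = 3/4 -> 1/4 = 1/2
Q <-> (Q -> P) = 3/4 <-> 1/2 = 3/4
(P <-> Q) -> (Q <-> (Q -> P)) = 1/2 -> 3/4 = 1
(~~Q -> (Q -> (P <-> P))) <-> ((P <-> Q) -> (Q <-> (Q -> P))) = 1 <-> 1 = 1
R <-> P = 1 <-> 1/4 = 1/4
Q -> (R <-> P) = 3/4 -> 1/4 = 1/2
~Q = ~3/4 = 1/4
~R = ~1 = 0
~Q -> ~R = 1/4 -> 0 = 3/4
~(~Q -> ~R) = ~3/4 = 1/4
(Q -> (R <-> P)) <-> ~(~Q -> ~R) = 1/2 <-> 1/4 = 3/4
~((Q -> (R <-> P)) <-> ~(~Q -> ~R)) = ~3/4 = 1/4
R -> R = 1 -> 1 = 1
Q -> (R -> R) = 3/4 -> 1 = 1
~(Q -> (R -> R)) = ~1 = 0
Q -> R = 3/4 -> 1 = 1
Q -> R = 3/4 -> 1 = 1
(Q -> R) -> (Q -> R) = 1 -> 1 = 1
Q -> R = 3/4 -> 1 = 1
((Q -> R) -> (Q -> R)) <-> (Q -> R) = 1 <-> 1 = 1
~(Q -> (R -> R)) -> (((Q -> R) -> (Q -> R)) <-> (Q -> R)) = 0 -> 1 = 1
~P = ~1/4 = 3/4
R <-> ~P = 1 <-> 3/4 = 3/4
R -> (R <-> ~P) = 1 -> 3/4 = 3/4
R <-> R = 1 <-> 1 = 1
Q -> Q = 3/4 -> 3/4 = 1
(R <-> R) <-> (Q -> Q) = 1 <-> 1 = 1
(R -> (R <-> ~P)) -> ((R <-> R) <-> (Q -> Q)) = 3/4 -> 1 = 1
(~(Q -> (R -> R)) -> (((Q -> R) -> (Q -> R)) <-> (Q -> R))) -> ((R -> (R <-> ~P)) -> ((R <-> R) <-> (Q -> Q))) = 1 -> 1 = 1
~((Q -> (R <-> P)) <-> ~(~Q -> ~R)) <-> ((~(Q -> (R -> R)) -> (((Q -> R) -> (Q -> R)) <-> (Q -> R))) -> ((R -> (R <-> ~P)) -> ((R <-> R) <-> (Q -> Q)))) = 1/4 <-> 1 = 1/4
((~~Q -> (Q -> (P <-> P))) <-> ((P <-> Q) -> (Q <-> (Q -> P)))) <-> (~((Q -> (R <-> P)) <-> ~(~Q -> ~R)) <-> ((~(Q -> (R -> R)) -> (((Q -> R) -> (Q -> R)) <-> (Q -> R))) -> ((R -> (R <-> ~P)) -> ((R <-> R) <-> (Q -> Q))))) = 1 <-> 1/4 = 1/4

1/4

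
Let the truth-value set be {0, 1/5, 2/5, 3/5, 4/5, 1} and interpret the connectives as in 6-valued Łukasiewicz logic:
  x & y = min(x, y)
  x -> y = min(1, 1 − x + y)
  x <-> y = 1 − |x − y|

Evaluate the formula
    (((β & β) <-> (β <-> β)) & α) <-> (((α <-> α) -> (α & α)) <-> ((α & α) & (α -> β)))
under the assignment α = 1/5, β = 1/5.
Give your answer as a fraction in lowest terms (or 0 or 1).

1/5

β & β = 1/5 & 1/5 = 1/5
β <-> β = 1/5 <-> 1/5 = 1
(β & β) <-> (β <-> β) = 1/5 <-> 1 = 1/5
((β & β) <-> (β <-> β)) & α = 1/5 & 1/5 = 1/5
α <-> α = 1/5 <-> 1/5 = 1
α & α = 1/5 & 1/5 = 1/5
(α <-> α) -> (α & α) = 1 -> 1/5 = 1/5
α & α = 1/5 & 1/5 = 1/5
α -> β = 1/5 -> 1/5 = 1
(α & α) & (α -> β) = 1/5 & 1 = 1/5
((α <-> α) -> (α & α)) <-> ((α & α) & (α -> β)) = 1/5 <-> 1/5 = 1
(((β & β) <-> (β <-> β)) & α) <-> (((α <-> α) -> (α & α)) <-> ((α & α) & (α -> β))) = 1/5 <-> 1 = 1/5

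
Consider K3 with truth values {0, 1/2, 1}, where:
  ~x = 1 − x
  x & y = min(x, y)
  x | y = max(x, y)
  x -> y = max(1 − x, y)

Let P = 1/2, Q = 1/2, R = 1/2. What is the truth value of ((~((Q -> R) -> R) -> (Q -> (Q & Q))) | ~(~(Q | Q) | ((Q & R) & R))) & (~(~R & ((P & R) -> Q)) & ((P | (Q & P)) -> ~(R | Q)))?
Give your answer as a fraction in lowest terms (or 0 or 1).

1/2

Q -> R = 1/2 -> 1/2 = 1/2
(Q -> R) -> R = 1/2 -> 1/2 = 1/2
~((Q -> R) -> R) = ~1/2 = 1/2
Q & Q = 1/2 & 1/2 = 1/2
Q -> (Q & Q) = 1/2 -> 1/2 = 1/2
~((Q -> R) -> R) -> (Q -> (Q & Q)) = 1/2 -> 1/2 = 1/2
Q | Q = 1/2 | 1/2 = 1/2
~(Q | Q) = ~1/2 = 1/2
Q & R = 1/2 & 1/2 = 1/2
(Q & R) & R = 1/2 & 1/2 = 1/2
~(Q | Q) | ((Q & R) & R) = 1/2 | 1/2 = 1/2
~(~(Q | Q) | ((Q & R) & R)) = ~1/2 = 1/2
(~((Q -> R) -> R) -> (Q -> (Q & Q))) | ~(~(Q | Q) | ((Q & R) & R)) = 1/2 | 1/2 = 1/2
~R = ~1/2 = 1/2
P & R = 1/2 & 1/2 = 1/2
(P & R) -> Q = 1/2 -> 1/2 = 1/2
~R & ((P & R) -> Q) = 1/2 & 1/2 = 1/2
~(~R & ((P & R) -> Q)) = ~1/2 = 1/2
Q & P = 1/2 & 1/2 = 1/2
P | (Q & P) = 1/2 | 1/2 = 1/2
R | Q = 1/2 | 1/2 = 1/2
~(R | Q) = ~1/2 = 1/2
(P | (Q & P)) -> ~(R | Q) = 1/2 -> 1/2 = 1/2
~(~R & ((P & R) -> Q)) & ((P | (Q & P)) -> ~(R | Q)) = 1/2 & 1/2 = 1/2
((~((Q -> R) -> R) -> (Q -> (Q & Q))) | ~(~(Q | Q) | ((Q & R) & R))) & (~(~R & ((P & R) -> Q)) & ((P | (Q & P)) -> ~(R | Q))) = 1/2 & 1/2 = 1/2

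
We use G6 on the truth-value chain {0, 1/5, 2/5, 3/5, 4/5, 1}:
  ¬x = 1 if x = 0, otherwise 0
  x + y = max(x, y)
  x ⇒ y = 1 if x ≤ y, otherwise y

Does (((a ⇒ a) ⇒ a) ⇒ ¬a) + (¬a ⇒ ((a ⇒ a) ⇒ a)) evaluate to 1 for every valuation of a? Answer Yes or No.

Yes

a = 0 ↦ 1
a = 1/5 ↦ 1
a = 2/5 ↦ 1
a = 3/5 ↦ 1
a = 4/5 ↦ 1
a = 1 ↦ 1
Every assignment gives a value ≥ 1.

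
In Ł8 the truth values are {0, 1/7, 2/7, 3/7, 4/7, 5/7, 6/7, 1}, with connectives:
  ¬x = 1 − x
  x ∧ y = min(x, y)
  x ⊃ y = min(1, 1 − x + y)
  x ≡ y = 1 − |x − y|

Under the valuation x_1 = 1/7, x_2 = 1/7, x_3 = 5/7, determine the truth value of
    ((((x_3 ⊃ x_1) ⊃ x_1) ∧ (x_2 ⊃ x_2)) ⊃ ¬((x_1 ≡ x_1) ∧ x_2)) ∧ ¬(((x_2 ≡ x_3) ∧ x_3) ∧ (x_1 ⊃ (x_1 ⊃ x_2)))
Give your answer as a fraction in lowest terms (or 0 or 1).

4/7

x_3 ⊃ x_1 = 5/7 ⊃ 1/7 = 3/7
(x_3 ⊃ x_1) ⊃ x_1 = 3/7 ⊃ 1/7 = 5/7
x_2 ⊃ x_2 = 1/7 ⊃ 1/7 = 1
((x_3 ⊃ x_1) ⊃ x_1) ∧ (x_2 ⊃ x_2) = 5/7 ∧ 1 = 5/7
x_1 ≡ x_1 = 1/7 ≡ 1/7 = 1
(x_1 ≡ x_1) ∧ x_2 = 1 ∧ 1/7 = 1/7
¬((x_1 ≡ x_1) ∧ x_2) = ¬1/7 = 6/7
(((x_3 ⊃ x_1) ⊃ x_1) ∧ (x_2 ⊃ x_2)) ⊃ ¬((x_1 ≡ x_1) ∧ x_2) = 5/7 ⊃ 6/7 = 1
x_2 ≡ x_3 = 1/7 ≡ 5/7 = 3/7
(x_2 ≡ x_3) ∧ x_3 = 3/7 ∧ 5/7 = 3/7
x_1 ⊃ x_2 = 1/7 ⊃ 1/7 = 1
x_1 ⊃ (x_1 ⊃ x_2) = 1/7 ⊃ 1 = 1
((x_2 ≡ x_3) ∧ x_3) ∧ (x_1 ⊃ (x_1 ⊃ x_2)) = 3/7 ∧ 1 = 3/7
¬(((x_2 ≡ x_3) ∧ x_3) ∧ (x_1 ⊃ (x_1 ⊃ x_2))) = ¬3/7 = 4/7
((((x_3 ⊃ x_1) ⊃ x_1) ∧ (x_2 ⊃ x_2)) ⊃ ¬((x_1 ≡ x_1) ∧ x_2)) ∧ ¬(((x_2 ≡ x_3) ∧ x_3) ∧ (x_1 ⊃ (x_1 ⊃ x_2))) = 1 ∧ 4/7 = 4/7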